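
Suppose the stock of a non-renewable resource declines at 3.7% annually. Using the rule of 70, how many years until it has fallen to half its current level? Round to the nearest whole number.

≈ 19 years

Halving time ≈ 70 / 3.7 = 18.92 → 19 years.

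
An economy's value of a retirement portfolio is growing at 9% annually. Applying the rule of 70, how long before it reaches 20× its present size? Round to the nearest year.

approximately 34 years

At 9% it doubles every 70/9 ≈ 7.78 years.
20× is log₂ 20 ≈ 4.32 doublings, so ≈ 4.32 × 7.78 = 34 years.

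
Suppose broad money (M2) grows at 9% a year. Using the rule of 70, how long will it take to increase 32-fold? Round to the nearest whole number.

One doubling takes 70/9 = 7.78 years.
32× is 5 doublings, so 5 × 7.78 ≈ 39 years.

around 39 years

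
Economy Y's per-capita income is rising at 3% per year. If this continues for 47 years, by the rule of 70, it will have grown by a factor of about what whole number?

At 3% one doubling takes ≈ 23.33 years; 47 years is 2 of them, so ×4.

4 times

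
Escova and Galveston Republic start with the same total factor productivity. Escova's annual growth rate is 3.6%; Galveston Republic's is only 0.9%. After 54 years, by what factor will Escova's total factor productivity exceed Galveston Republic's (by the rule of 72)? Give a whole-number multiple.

Escova pulls ahead at 2.7 pp per year, so the ratio doubles every 72/2.7 ≈ 26.67 years.
In 54 years that's 2.02 doublings: 2^2.02 ≈ 4.

roughly 4 times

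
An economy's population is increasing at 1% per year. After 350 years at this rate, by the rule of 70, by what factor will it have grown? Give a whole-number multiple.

about 32 times

At 1% one doubling takes ≈ 70.00 years; 350 years is 5 of them, so ×32.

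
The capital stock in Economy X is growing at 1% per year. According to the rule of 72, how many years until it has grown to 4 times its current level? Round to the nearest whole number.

roughly 144 years

At 1% it doubles every 72/1 ≈ 72.00 years.
4 = 2^2, so 2 doublings → 144 years.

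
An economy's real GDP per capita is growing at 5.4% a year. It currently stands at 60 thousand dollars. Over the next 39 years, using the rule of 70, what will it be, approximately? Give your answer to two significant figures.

roughly 480 thousand dollars

Doubling time ≈ 70/5.4 = 12.96 years.
39 years is 39/12.96 ≈ 3.01 doublings, a factor of 2^3.01 ≈ 8.06.
60 × 8.06 ≈ 480 thousand dollars.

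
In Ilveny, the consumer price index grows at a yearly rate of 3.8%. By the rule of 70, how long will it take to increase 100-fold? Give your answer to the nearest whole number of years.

Doubling time ≈ 70/3.8 = 18.42 years.
Reaching 100× takes log₂(100) ≈ 6.64 doublings.
6.64 × 18.42 ≈ 122 years.

about 122 years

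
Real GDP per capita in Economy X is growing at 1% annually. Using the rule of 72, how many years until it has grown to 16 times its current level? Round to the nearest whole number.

At 1% it doubles every 72/1 ≈ 72.00 years.
Getting to 16× needs 4 doublings: 4 × 72.00 ≈ 288 years.

288 years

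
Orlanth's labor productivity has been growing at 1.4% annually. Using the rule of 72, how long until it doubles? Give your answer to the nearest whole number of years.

roughly 51 years

72/1.4 ≈ 51.43, so it doubles roughly every 51 years.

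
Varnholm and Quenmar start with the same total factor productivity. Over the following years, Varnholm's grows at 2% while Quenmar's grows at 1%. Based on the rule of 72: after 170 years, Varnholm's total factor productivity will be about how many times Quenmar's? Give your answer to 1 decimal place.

around 5.1 times

Only the 1-point difference matters.
72/1 ≈ 72.00 years per doubling of the ratio; 170 years gives 2.36 doublings, so ≈ 5.1×.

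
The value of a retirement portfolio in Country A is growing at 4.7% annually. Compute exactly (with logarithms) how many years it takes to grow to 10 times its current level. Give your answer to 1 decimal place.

50.1 years

t = ln(10) / ln(1 + 0.047) = 2.3026 / 0.045929 ≈ 50.13.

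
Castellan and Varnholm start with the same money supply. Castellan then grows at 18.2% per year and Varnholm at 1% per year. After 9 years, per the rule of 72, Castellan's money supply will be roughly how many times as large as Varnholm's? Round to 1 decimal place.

Castellan pulls ahead at 17.2 pp per year, so the ratio doubles every 72/17.2 ≈ 4.19 years.
In 9 years that's 2.15 doublings: 2^2.15 ≈ 4.4.

about 4.4 times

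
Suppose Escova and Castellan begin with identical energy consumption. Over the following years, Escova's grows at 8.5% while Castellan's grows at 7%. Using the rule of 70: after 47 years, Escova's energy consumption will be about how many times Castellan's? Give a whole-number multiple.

approximately 2 times

Escova pulls ahead at 1.5 pp per year, so the ratio doubles every 70/1.5 ≈ 46.67 years.
In 47 years that's 1.01 doublings: 2^1.01 ≈ 2.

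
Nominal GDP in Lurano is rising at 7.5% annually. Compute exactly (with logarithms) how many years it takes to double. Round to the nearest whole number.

10 years

t = ln(2) / ln(1 + 0.075) = 0.6931 / 0.072321 ≈ 9.58.
≈ 10 years.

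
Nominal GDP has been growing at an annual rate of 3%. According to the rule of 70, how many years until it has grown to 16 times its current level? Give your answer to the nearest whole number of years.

≈ 93 years

Doubling time ≈ 70/3 = 23.33 years.
16 = 2^4, so 4 doublings → 93 years.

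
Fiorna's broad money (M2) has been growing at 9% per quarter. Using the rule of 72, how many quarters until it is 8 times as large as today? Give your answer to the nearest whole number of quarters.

Doubling time ≈ 72/9 = 8.00 quarters.
Getting to 8× needs 3 doublings: 3 × 8.00 ≈ 24 quarters.

24 quarters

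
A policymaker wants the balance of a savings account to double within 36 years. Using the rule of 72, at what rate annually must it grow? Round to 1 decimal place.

2.0% annually

72 / 36 ≈ 2.00, so about 2.0% annually.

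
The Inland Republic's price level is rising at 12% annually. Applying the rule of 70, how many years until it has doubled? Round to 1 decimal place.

At 12%, doubling takes about 70/12 = 5.83 years.

around 5.8 years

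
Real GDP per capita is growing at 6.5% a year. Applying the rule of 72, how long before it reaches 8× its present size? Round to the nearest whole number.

One doubling takes 72/6.5 = 11.08 years.
Getting to 8× needs 3 doublings: 3 × 11.08 ≈ 33 years.

approximately 33 years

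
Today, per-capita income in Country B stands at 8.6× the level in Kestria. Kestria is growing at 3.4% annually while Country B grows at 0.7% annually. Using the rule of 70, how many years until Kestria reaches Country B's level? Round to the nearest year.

Kestria gains on Country B at 3.4% − 0.7% = 2.7 points a year.
At that relative rate the gap halves every 70/2.7 ≈ 25.93 years.
An 8.6× gap takes log₂(8.6) ≈ 3.10 halvings to close: 3.10 × 25.93 ≈ 80 years.

about 80 years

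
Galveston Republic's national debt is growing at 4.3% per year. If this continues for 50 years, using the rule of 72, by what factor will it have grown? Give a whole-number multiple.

72/4.3 ≈ 16.74 years per doubling.
50 years fits 3 doublings: 2^3 = 8.

roughly 8 times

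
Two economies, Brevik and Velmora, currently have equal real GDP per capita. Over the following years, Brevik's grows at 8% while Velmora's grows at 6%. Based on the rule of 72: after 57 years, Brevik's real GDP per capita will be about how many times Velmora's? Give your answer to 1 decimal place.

≈ 3.0 times

Brevik pulls ahead at 2 pp per year, so the ratio doubles every 72/2 ≈ 36.00 years.
In 57 years that's 1.58 doublings: 2^1.58 ≈ 3.0.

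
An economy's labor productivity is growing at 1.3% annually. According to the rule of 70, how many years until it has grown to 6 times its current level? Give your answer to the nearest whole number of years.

At 1.3% it doubles every 70/1.3 ≈ 53.85 years.
Reaching 6× takes log₂(6) ≈ 2.58 doublings.
2.58 × 53.85 ≈ 139 years.

roughly 139 years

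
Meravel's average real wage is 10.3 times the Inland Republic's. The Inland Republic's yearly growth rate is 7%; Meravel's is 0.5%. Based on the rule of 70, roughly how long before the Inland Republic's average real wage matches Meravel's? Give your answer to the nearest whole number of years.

What matters is the difference: 6.5 pp.
Rule of 70 on the gap: the ratio halves every 70/6.5 ≈ 10.77 years.
A 10.3 times gap takes log₂(10.3) ≈ 3.36 halvings to close: 3.36 × 10.77 ≈ 36 years.

around 36 years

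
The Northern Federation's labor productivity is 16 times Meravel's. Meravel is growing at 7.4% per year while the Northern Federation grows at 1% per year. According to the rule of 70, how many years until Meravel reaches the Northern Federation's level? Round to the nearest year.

≈ 44 years

Meravel gains on the Northern Federation at 7.4% − 1% = 6.4 points a year.
At that relative rate the gap halves every 70/6.4 ≈ 10.94 years.
A 16 times gap closes after 4 halvings: 4 × 10.94 ≈ 44 years.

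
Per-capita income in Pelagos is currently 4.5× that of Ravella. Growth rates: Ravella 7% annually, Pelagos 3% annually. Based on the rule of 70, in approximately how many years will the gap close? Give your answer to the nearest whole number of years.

Ravella gains on Pelagos at 7% − 3% = 4 points a year.
At that relative rate the gap halves every 70/4 ≈ 17.50 years.
A 4.5× gap takes log₂(4.5) ≈ 2.17 halvings to close: 2.17 × 17.50 ≈ 38 years.

about 38 years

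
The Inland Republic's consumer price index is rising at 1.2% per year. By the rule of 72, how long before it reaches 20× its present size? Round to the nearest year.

One doubling takes 72/1.2 = 60.00 years.
20× is log₂ 20 ≈ 4.32 doublings, so ≈ 4.32 × 60.00 = 259 years.

about 259 years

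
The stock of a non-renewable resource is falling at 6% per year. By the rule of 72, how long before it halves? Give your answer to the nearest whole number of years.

Falling at 6%, it halves about every 72/6 = 12.00 years.

about 12 years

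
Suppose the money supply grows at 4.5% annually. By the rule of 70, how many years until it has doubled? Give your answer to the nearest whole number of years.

Doubling time ≈ 70 / 4.5 = 15.56 years.

≈ 16 years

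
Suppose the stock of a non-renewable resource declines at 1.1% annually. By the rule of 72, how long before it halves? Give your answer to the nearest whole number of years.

Falling at 1.1%, it halves about every 72/1.1 = 65.45 years.

around 65 years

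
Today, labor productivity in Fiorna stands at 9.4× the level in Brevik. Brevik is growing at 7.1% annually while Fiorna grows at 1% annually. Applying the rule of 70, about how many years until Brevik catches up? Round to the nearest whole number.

The growth-rate gap is 7.1% − 1% = 6.1 percentage points.
So the ratio between them halves every 70/6.1 ≈ 11.48 years.
A 9.4× gap takes log₂(9.4) ≈ 3.23 halvings to close: 3.23 × 11.48 ≈ 37 years.

approximately 37 years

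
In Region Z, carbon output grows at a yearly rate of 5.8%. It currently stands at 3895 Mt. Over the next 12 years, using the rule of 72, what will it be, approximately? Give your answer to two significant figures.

approximately 7600 Mt

It doubles every 72/5.8 ≈ 12.41 years, so 12 years is 0.97 doublings.
2^0.97 ≈ 1.96; 3895 × 1.96 ≈ 7600 Mt.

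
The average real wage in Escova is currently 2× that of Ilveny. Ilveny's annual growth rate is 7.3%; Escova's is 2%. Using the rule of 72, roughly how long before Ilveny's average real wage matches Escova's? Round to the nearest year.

What matters is the difference: 5.3 pp.
Rule of 72 on the gap: the ratio halves every 72/5.3 ≈ 13.58 years.
A 2× gap closes after 1 halving: 1 × 13.58 ≈ 14 years.

about 14 years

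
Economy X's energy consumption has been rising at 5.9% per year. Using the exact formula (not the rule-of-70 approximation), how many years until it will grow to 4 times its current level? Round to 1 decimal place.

24.2 years

t = ln(4) / ln(1 + 0.059) = 1.3863 / 0.057325 ≈ 24.18.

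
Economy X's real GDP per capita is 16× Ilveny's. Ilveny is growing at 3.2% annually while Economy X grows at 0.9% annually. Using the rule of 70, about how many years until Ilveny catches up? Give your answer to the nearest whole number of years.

Ilveny gains on Economy X at 3.2% − 0.9% = 2.3 points a year.
At that relative rate the gap halves every 70/2.3 ≈ 30.43 years.
A 16× gap closes after 4 halvings: 4 × 30.43 ≈ 122 years.

approximately 122 years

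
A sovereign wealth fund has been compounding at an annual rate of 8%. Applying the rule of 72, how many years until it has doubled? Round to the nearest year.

about 9 years

Doubling time ≈ 72 / 8 = 9.00 years.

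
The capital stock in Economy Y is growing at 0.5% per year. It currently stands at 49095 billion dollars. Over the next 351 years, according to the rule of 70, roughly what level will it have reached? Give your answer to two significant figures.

around 280000 billion dollars

It doubles every 70/0.5 ≈ 140.00 years, so 351 years is 2.51 doublings.
2^2.51 ≈ 5.70; 49095 × 5.70 ≈ 280000 billion dollars.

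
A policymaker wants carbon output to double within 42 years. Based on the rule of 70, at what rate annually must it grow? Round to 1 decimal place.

approximately 1.7%

70 / 42 ≈ 1.67, so about 1.7% annually.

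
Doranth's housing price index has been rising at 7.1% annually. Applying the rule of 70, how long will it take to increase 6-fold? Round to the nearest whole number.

25 years

At 7.1% it doubles every 70/7.1 ≈ 9.86 years.
6× is log₂ 6 ≈ 2.58 doublings, so ≈ 2.58 × 9.86 = 25 years.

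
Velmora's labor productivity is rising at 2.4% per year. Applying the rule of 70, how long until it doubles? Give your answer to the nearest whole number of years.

≈ 29 years

Doubling time ≈ 70 / 2.4 = 29.17 years.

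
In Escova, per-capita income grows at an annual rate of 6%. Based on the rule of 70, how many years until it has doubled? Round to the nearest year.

70/6 ≈ 11.67, so it doubles roughly every 12 years.

about 12 years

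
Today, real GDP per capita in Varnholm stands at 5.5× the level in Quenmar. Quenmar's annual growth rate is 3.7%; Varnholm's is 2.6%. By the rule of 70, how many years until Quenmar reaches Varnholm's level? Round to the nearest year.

The growth-rate gap is 3.7% − 2.6% = 1.1 percentage points.
So the ratio between them halves every 70/1.1 ≈ 63.64 years.
A 5.5× gap takes log₂(5.5) ≈ 2.46 halvings to close: 2.46 × 63.64 ≈ 157 years.

about 157 years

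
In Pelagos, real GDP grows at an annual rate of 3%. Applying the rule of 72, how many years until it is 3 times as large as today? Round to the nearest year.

approximately 38 years

Doubling time ≈ 72/3 = 24.00 years.
3× is log₂ 3 ≈ 1.58 doublings, so ≈ 1.58 × 24.00 = 38 years.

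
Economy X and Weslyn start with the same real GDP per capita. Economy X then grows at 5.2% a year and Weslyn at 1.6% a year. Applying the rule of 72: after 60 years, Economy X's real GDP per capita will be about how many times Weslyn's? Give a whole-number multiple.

roughly 8 times

Economy X pulls ahead at 3.6 pp per year, so the ratio doubles every 72/3.6 ≈ 20.00 years.
In 60 years that's 3.00 doublings: 2^3.00 ≈ 8.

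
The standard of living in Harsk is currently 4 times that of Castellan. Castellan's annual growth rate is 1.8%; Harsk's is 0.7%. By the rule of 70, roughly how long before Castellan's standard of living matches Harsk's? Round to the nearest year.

around 127 years

The growth-rate gap is 1.8% − 0.7% = 1.1 percentage points.
So the ratio between them halves every 70/1.1 ≈ 63.64 years.
A 4 times gap closes after 2 halvings: 2 × 63.64 ≈ 127 years.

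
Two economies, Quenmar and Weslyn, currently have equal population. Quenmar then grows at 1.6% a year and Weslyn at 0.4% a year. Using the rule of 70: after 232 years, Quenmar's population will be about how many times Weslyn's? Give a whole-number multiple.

Only the 1.2-point difference matters.
70/1.2 ≈ 58.33 years per doubling of the ratio; 232 years gives 3.98 doublings, so ≈ 16×.

around 16 times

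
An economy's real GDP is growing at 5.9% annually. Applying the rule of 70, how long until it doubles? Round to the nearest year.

Doubling time ≈ 70 / 5.9 = 11.86 years.

about 12 years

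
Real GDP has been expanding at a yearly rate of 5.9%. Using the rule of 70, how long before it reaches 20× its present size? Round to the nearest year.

Doubling time ≈ 70/5.9 = 11.86 years.
20× is log₂ 20 ≈ 4.32 doublings, so ≈ 4.32 × 11.86 = 51 years.

around 51 years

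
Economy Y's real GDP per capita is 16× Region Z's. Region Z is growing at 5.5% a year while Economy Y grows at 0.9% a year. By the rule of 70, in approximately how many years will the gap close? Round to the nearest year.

The growth-rate gap is 5.5% − 0.9% = 4.6 percentage points.
So the ratio between them halves every 70/4.6 ≈ 15.22 years.
A 16× gap closes after 4 halvings: 4 × 15.22 ≈ 61 years.

61 years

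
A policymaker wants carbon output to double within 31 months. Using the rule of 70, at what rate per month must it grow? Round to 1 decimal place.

70 / 31 ≈ 2.26, so about 2.3% per month.

roughly 2.3%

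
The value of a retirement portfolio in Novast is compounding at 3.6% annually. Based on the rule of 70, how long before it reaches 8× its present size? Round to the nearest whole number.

At 3.6% it doubles every 70/3.6 ≈ 19.44 years.
Getting to 8× needs 3 doublings: 3 × 19.44 ≈ 58 years.

58 years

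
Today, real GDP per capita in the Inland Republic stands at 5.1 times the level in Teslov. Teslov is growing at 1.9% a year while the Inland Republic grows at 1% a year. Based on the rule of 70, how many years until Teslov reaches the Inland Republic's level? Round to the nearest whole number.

What matters is the difference: 0.9 pp.
Rule of 70 on the gap: the ratio halves every 70/0.9 ≈ 77.78 years.
A 5.1 times gap takes log₂(5.1) ≈ 2.35 halvings to close: 2.35 × 77.78 ≈ 183 years.

approximately 183 years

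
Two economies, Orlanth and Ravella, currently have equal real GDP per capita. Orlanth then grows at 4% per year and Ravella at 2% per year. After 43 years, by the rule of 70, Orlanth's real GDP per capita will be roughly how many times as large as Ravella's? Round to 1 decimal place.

Rate gap = 4% − 2% = 2 points.
The ratio doubles every 70/2 ≈ 35.00 years.
43/35.00 ≈ 1.23 doublings → ratio ≈ 2^1.23 ≈ 2.3.

≈ 2.3 times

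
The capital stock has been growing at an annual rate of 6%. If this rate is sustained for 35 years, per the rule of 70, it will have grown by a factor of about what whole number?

70/6 ≈ 11.67 years per doubling.
35 years fits 3 doublings: 2^3 = 8.

around 8 times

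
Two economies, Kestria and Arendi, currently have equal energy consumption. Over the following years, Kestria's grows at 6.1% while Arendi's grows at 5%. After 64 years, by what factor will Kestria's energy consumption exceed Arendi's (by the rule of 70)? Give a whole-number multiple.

approximately 2 times

Kestria pulls ahead at 1.1 pp per year, so the ratio doubles every 70/1.1 ≈ 63.64 years.
In 64 years that's 1.01 doublings: 2^1.01 ≈ 2.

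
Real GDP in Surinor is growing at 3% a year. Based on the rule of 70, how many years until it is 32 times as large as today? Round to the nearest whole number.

One doubling takes 70/3 = 23.33 years.
32 = 2^5, so 5 doublings → 117 years.

around 117 years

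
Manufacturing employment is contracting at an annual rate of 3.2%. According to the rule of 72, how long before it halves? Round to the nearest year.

about 23 years

Falling at 3.2%, it halves about every 72/3.2 = 22.50 years.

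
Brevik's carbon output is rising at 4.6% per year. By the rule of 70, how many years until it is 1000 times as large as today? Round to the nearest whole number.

152 years

One doubling takes 70/4.6 = 15.22 years.
1000× is log₂ 1000 ≈ 9.97 doublings, so ≈ 9.97 × 15.22 = 152 years.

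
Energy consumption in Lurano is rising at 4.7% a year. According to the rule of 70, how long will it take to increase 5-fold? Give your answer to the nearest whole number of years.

about 35 years

At 4.7% it doubles every 70/4.7 ≈ 14.89 years.
5× is log₂ 5 ≈ 2.32 doublings, so ≈ 2.32 × 14.89 = 35 years.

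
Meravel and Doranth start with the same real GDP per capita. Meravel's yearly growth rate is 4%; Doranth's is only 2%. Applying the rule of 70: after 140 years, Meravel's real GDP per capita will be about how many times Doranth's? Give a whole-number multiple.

≈ 16 times

Rate gap = 4% − 2% = 2 points.
The ratio doubles every 70/2 ≈ 35.00 years.
140/35.00 ≈ 4.00 doublings → ratio ≈ 2^4.00 ≈ 16.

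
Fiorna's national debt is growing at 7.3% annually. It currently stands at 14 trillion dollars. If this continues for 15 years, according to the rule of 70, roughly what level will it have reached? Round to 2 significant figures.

Doubling time ≈ 70/7.3 = 9.59 years.
15 years is 15/9.59 ≈ 1.56 doublings, a factor of 2^1.56 ≈ 2.95.
14 × 2.95 ≈ 41 trillion dollars.

≈ 41 trillion dollars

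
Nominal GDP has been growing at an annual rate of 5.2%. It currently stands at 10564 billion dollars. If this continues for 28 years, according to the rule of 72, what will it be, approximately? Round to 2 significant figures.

Doubling time ≈ 72/5.2 = 13.85 years.
28 years is 28/13.85 ≈ 2.02 doublings, a factor of 2^2.02 ≈ 4.06.
10564 × 4.06 ≈ 43000 billion dollars.

43000 billion dollars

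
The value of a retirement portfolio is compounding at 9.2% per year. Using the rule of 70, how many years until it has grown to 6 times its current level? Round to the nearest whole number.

around 20 years

One doubling takes 70/9.2 = 7.61 years.
Reaching 6× takes log₂(6) ≈ 2.58 doublings.
2.58 × 7.61 ≈ 20 years.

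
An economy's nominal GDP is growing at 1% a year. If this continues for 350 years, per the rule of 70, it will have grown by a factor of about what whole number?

around 32 times

At 1% one doubling takes ≈ 70.00 years; 350 years is 5 of them, so ×32.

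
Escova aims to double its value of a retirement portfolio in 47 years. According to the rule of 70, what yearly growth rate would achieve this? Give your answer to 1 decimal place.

about 1.5%

70 / 47 ≈ 1.49, so about 1.5% per year.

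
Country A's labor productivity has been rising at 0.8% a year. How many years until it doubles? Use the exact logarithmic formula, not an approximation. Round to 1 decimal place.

87.0 years

t = ln(2) / ln(1 + 0.008) = 0.6931 / 0.007968 ≈ 86.99.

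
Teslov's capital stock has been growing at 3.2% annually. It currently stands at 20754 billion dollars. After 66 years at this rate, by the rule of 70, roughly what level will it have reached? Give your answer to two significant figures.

Doubling time ≈ 70/3.2 = 21.88 years.
66 years is 66/21.88 ≈ 3.02 doublings, a factor of 2^3.02 ≈ 8.11.
20754 × 8.11 ≈ 170000 billion dollars.

around 170000 billion dollars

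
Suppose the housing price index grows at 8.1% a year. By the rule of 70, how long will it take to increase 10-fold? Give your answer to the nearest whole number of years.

29 years

At 8.1% it doubles every 70/8.1 ≈ 8.64 years.
Reaching 10× takes log₂(10) ≈ 3.32 doublings.
3.32 × 8.64 ≈ 29 years.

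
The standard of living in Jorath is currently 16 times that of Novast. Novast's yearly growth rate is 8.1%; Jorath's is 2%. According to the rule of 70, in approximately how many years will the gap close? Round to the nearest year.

What matters is the difference: 6.1 pp.
Rule of 70 on the gap: the ratio halves every 70/6.1 ≈ 11.48 years.
A 16 times gap closes after 4 halvings: 4 × 11.48 ≈ 46 years.

roughly 46 years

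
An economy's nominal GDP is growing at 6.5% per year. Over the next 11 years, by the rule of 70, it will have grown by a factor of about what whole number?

≈ 2 times

At 6.5% one doubling takes ≈ 10.77 years; 11 years is 1 of them, so ×2.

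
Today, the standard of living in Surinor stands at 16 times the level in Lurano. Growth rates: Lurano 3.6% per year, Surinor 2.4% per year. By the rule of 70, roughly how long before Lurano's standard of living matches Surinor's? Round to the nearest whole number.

around 233 years

The growth-rate gap is 3.6% − 2.4% = 1.2 percentage points.
So the ratio between them halves every 70/1.2 ≈ 58.33 years.
A 16 times gap closes after 4 halvings: 4 × 58.33 ≈ 233 years.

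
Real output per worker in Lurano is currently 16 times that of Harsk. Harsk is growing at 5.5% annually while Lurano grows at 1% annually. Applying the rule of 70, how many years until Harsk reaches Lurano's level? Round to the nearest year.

What matters is the difference: 4.5 pp.
Rule of 70 on the gap: the ratio halves every 70/4.5 ≈ 15.56 years.
A 16 times gap closes after 4 halvings: 4 × 15.56 ≈ 62 years.

roughly 62 years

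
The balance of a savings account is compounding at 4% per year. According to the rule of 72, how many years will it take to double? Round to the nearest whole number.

72/4 ≈ 18.00, so it doubles roughly every 18 years.

roughly 18 years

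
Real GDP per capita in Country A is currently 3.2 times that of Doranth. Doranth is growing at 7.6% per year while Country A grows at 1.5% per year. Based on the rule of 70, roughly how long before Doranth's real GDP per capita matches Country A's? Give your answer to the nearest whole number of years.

roughly 19 years

Doranth gains on Country A at 7.6% − 1.5% = 6.1 points a year.
At that relative rate the gap halves every 70/6.1 ≈ 11.48 years.
A 3.2 times gap takes log₂(3.2) ≈ 1.68 halvings to close: 1.68 × 11.48 ≈ 19 years.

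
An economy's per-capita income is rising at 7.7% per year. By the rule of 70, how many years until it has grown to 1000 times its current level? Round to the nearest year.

91 years

One doubling takes 70/7.7 = 9.09 years.
Reaching 1000× takes log₂(1000) ≈ 9.97 doublings.
9.97 × 9.09 ≈ 91 years.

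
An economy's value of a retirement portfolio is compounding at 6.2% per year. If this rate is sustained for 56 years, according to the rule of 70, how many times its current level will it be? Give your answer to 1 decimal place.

Doubling time ≈ 70/6.2 = 11.29 years.
56 years / 11.29 ≈ 4.96 doublings → factor 2^4.96 ≈ 31.1.

about 31.1 times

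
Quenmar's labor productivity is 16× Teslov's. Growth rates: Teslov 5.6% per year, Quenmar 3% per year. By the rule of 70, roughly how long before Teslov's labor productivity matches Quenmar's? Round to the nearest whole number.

roughly 108 years

Teslov gains on Quenmar at 5.6% − 3% = 2.6 points a year.
At that relative rate the gap halves every 70/2.6 ≈ 26.92 years.
A 16× gap closes after 4 halvings: 4 × 26.92 ≈ 108 years.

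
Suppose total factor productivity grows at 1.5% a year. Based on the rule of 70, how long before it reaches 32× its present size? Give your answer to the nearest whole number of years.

One doubling takes 70/1.5 = 46.67 years.
Getting to 32× needs 5 doublings: 5 × 46.67 ≈ 233 years.

≈ 233 years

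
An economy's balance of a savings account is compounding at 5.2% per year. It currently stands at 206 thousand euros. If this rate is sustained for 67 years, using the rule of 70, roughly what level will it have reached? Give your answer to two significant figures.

roughly 6500 thousand euros

Doubling time ≈ 70/5.2 = 13.46 years.
67 years is 67/13.46 ≈ 4.98 doublings, a factor of 2^4.98 ≈ 31.56.
206 × 31.56 ≈ 6500 thousand euros.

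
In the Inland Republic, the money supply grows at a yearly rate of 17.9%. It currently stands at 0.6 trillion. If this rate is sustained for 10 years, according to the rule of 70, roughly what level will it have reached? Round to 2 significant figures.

around 3.5 trillion

It doubles every 70/17.9 ≈ 3.91 years, so 10 years is 2.56 doublings.
2^2.56 ≈ 5.90; 0.6 × 5.90 ≈ 3.5 trillion.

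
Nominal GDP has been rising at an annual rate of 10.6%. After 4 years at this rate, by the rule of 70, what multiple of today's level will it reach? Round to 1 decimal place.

Doubles every ≈ 6.60 years (70/10.6).
4 years is 0.61 doublings; 2^0.61 ≈ 1.5×.

roughly 1.5 times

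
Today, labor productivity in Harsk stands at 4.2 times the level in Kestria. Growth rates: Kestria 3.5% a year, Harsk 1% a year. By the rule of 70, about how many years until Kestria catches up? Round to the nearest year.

roughly 58 years

The growth-rate gap is 3.5% − 1% = 2.5 percentage points.
So the ratio between them halves every 70/2.5 ≈ 28.00 years.
A 4.2 times gap takes log₂(4.2) ≈ 2.07 halvings to close: 2.07 × 28.00 ≈ 58 years.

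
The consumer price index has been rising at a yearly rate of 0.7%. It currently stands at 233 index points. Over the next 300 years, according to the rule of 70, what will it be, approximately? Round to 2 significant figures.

about 1900 index points

It doubles every 70/0.7 ≈ 100.00 years, so 300 years is 3.00 doublings.
2^3.00 ≈ 8.00; 233 × 8.00 ≈ 1900 index points.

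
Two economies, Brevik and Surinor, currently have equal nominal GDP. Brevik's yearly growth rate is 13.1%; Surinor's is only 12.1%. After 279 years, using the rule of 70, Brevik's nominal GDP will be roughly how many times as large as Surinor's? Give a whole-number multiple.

≈ 16 times

Only the 1-point difference matters.
70/1 ≈ 70.00 years per doubling of the ratio; 279 years gives 3.99 doublings, so ≈ 16×.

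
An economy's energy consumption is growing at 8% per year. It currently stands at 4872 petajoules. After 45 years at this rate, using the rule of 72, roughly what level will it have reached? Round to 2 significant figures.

Doubling time ≈ 72/8 = 9.00 years.
45 years is 45/9.00 ≈ 5.00 doublings, a factor of 2^5.00 ≈ 32.00.
4872 × 32.00 ≈ 160000 petajoules.

≈ 160000 petajoules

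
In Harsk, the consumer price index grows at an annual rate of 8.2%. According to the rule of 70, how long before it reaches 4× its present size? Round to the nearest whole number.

17 years

One doubling takes 70/8.2 = 8.54 years.
4× is 2 doublings, so 2 × 8.54 ≈ 17 years.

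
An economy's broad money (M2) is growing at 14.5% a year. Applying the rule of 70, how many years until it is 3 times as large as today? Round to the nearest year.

≈ 8 years

At 14.5% it doubles every 70/14.5 ≈ 4.83 years.
3× is log₂ 3 ≈ 1.58 doublings, so ≈ 1.58 × 4.83 = 8 years.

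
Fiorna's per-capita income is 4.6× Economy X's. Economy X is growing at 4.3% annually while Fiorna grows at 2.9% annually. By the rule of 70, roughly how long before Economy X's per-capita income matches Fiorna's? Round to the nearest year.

The growth-rate gap is 4.3% − 2.9% = 1.4 percentage points.
So the ratio between them halves every 70/1.4 ≈ 50.00 years.
A 4.6× gap takes log₂(4.6) ≈ 2.20 halvings to close: 2.20 × 50.00 ≈ 110 years.

about 110 years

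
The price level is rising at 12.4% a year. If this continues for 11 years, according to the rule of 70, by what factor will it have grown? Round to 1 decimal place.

Doubles every ≈ 5.65 years (70/12.4).
11 years is 1.95 doublings; 2^1.95 ≈ 3.9×.

around 3.9 times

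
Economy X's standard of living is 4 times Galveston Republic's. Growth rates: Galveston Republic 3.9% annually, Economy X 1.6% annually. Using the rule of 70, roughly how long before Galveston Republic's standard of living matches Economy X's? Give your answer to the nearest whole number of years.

about 61 years

The growth-rate gap is 3.9% − 1.6% = 2.3 percentage points.
So the ratio between them halves every 70/2.3 ≈ 30.43 years.
A 4 times gap closes after 2 halvings: 2 × 30.43 ≈ 61 years.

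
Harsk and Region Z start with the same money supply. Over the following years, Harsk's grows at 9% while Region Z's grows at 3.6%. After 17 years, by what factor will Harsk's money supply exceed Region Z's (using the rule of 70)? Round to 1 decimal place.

2.5 times

Harsk pulls ahead at 5.4 pp per year, so the ratio doubles every 70/5.4 ≈ 12.96 years.
In 17 years that's 1.31 doublings: 2^1.31 ≈ 2.5.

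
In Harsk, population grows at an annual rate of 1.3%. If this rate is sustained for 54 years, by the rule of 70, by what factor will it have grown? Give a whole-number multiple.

around 2 times

Doubling time ≈ 70/1.3 = 53.85 years.
54/53.85 ≈ 1 doubling, so about 2^1 = 2×.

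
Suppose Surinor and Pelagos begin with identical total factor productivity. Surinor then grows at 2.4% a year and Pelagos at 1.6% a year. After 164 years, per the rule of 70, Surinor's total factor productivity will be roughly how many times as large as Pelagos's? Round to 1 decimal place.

approximately 3.7 times

Surinor pulls ahead at 0.8 pp per year, so the ratio doubles every 70/0.8 ≈ 87.50 years.
In 164 years that's 1.87 doublings: 2^1.87 ≈ 3.7.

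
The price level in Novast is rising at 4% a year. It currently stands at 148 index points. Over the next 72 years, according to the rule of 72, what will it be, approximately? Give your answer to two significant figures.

It doubles every 72/4 ≈ 18.00 years, so 72 years is 4.00 doublings.
2^4.00 ≈ 16.00; 148 × 16.00 ≈ 2400 index points.

approximately 2400 index points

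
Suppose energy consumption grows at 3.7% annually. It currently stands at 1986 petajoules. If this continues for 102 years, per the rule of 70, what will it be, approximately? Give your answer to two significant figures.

It doubles every 70/3.7 ≈ 18.92 years, so 102 years is 5.39 doublings.
2^5.39 ≈ 41.93; 1986 × 41.93 ≈ 83000 petajoules.

approximately 83000 petajoules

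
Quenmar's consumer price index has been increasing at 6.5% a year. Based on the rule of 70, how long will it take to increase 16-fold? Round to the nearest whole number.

about 43 years

Doubling time ≈ 70/6.5 = 10.77 years.
16 = 2^4, so 4 doublings → 43 years.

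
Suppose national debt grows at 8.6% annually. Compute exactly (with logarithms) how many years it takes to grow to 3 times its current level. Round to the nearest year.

t = ln(3) / ln(1 + 0.086) = 1.0986 / 0.082501 ≈ 13.32.
≈ 13 years.

13 years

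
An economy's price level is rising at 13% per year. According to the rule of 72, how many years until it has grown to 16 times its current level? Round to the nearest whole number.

about 22 years

Doubling time ≈ 72/13 = 5.54 years.
Getting to 16× needs 4 doublings: 4 × 5.54 ≈ 22 years.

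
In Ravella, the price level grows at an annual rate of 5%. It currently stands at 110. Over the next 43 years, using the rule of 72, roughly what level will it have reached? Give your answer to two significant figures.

around 870

Doubling time ≈ 72/5 = 14.40 years.
43 years is 43/14.40 ≈ 2.99 doublings, a factor of 2^2.99 ≈ 7.94.
110 × 7.94 ≈ 870.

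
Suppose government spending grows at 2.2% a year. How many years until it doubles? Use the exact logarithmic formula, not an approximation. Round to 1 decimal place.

t = ln(2) / ln(1 + 0.022) = 0.6931 / 0.021761 ≈ 31.85.

31.9 years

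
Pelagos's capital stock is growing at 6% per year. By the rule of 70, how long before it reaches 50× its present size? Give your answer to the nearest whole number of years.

At 6% it doubles every 70/6 ≈ 11.67 years.
50× is log₂ 50 ≈ 5.64 doublings, so ≈ 5.64 × 11.67 = 66 years.

about 66 years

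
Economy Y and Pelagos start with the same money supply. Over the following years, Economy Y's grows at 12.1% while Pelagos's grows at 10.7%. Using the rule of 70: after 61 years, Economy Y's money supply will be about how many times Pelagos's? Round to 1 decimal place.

about 2.3 times

Economy Y pulls ahead at 1.4 pp per year, so the ratio doubles every 70/1.4 ≈ 50.00 years.
In 61 years that's 1.22 doublings: 2^1.22 ≈ 2.3.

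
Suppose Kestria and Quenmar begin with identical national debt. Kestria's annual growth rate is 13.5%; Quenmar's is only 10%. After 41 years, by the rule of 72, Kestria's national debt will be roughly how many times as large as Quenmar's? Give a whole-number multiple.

Rate gap = 13.5% − 10% = 3.5 points.
The ratio doubles every 72/3.5 ≈ 20.57 years.
41/20.57 ≈ 1.99 doublings → ratio ≈ 2^1.99 ≈ 4.

4 times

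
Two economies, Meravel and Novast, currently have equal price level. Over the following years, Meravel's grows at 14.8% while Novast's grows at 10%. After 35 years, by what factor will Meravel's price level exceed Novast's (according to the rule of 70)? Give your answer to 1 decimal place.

approximately 5.3 times

Rate gap = 14.8% − 10% = 4.8 points.
The ratio doubles every 70/4.8 ≈ 14.58 years.
35/14.58 ≈ 2.40 doublings → ratio ≈ 2^2.40 ≈ 5.3.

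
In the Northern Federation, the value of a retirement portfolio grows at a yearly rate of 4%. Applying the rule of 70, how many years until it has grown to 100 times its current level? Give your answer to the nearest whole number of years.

At 4% it doubles every 70/4 ≈ 17.50 years.
Reaching 100× takes log₂(100) ≈ 6.64 doublings.
6.64 × 17.50 ≈ 116 years.

≈ 116 years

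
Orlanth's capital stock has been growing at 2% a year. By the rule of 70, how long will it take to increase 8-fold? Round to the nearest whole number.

One doubling takes 70/2 = 35.00 years.
Getting to 8× needs 3 doublings: 3 × 35.00 ≈ 105 years.

approximately 105 years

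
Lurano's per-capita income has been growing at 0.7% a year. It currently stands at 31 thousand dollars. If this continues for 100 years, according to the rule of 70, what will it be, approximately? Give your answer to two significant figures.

It doubles every 70/0.7 ≈ 100.00 years, so 100 years is 1.00 doublings.
2^1.00 ≈ 2.00; 31 × 2.00 ≈ 62 thousand dollars.

≈ 62 thousand dollars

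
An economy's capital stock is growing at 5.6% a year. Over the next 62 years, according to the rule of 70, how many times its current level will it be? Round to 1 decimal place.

Doubles every ≈ 12.50 years (70/5.6).
62 years is 4.96 doublings; 2^4.96 ≈ 31.1×.

around 31.1 times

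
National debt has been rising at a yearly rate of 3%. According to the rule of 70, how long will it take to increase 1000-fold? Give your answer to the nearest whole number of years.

roughly 233 years

One doubling takes 70/3 = 23.33 years.
Reaching 1000× takes log₂(1000) ≈ 9.97 doublings.
9.97 × 23.33 ≈ 233 years.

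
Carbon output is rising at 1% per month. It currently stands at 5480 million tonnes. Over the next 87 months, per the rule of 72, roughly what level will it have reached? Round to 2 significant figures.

It doubles every 72/1 ≈ 72.00 months, so 87 months is 1.21 doublings.
2^1.21 ≈ 2.31; 5480 × 2.31 ≈ 13000 million tonnes.

about 13000 million tonnes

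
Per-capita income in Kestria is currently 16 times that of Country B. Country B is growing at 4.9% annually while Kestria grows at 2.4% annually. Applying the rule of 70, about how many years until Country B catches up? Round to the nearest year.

The growth-rate gap is 4.9% − 2.4% = 2.5 percentage points.
So the ratio between them halves every 70/2.5 ≈ 28.00 years.
A 16 times gap closes after 4 halvings: 4 × 28.00 ≈ 112 years.

approximately 112 years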